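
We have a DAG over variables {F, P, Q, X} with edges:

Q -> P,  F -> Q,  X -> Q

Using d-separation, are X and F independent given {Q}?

There is one path between X and F:
  1. X → Q ← F — Q:collider[open] ⇒ active
At least one path is unblocked, so d-separation fails.

No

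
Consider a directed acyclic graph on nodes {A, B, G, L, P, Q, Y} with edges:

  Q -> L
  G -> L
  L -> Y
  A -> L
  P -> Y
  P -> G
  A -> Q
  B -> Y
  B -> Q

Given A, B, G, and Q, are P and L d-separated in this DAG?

There are 4 undirected paths between P and L; checking each against the conditioning set {A, B, G, Q}:
Path 1: P → G → L
  G is a chain here and G is conditioned on, so the path is blocked at G.
Path 2: P → Y ← B → Q ← A → L
  Y is a collider here and neither Y nor any of its descendants is conditioned on, so the collider stays closed — the path is blocked at Y.
Path 3: P → Y ← B → Q → L
  Y is a collider here and neither Y nor any of its descendants is conditioned on, so the collider stays closed — the path is blocked at Y.
Path 4: P → Y ← L
  Y is a collider here and neither Y nor any of its descendants is conditioned on, so the collider stays closed — the path is blocked at Y.
Since every path is blocked, d-separation holds.

Yes — P and L are d-separated given {A, B, G, Q}.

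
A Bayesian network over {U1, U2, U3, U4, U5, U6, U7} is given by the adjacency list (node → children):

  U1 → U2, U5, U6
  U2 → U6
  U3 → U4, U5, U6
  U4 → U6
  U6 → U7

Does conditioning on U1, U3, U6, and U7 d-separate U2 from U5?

Enumerating the 6 paths from U2 to U5 and testing each for blocking by {U1, U3, U6, U7}:
Path 1: U2 → U6 ← U1 → U5
  U1 is a fork here and U1 is conditioned on, so the path is blocked at U1.
Path 2: U2 → U6 ← U4 ← U3 → U5
  U3 is a fork here and U3 is conditioned on, so the path is blocked at U3.
Path 3: U2 → U6 ← U3 → U5
  U3 is a fork here and U3 is conditioned on, so the path is blocked at U3.
Path 4: U2 ← U1 → U6 ← U4 ← U3 → U5
  U1 is a fork here and U1 is conditioned on, so the path is blocked at U1.
Path 5: U2 ← U1 → U6 ← U3 → U5
  U1 is a fork here and U1 is conditioned on, so the path is blocked at U1.
Path 6: U2 ← U1 → U5
  U1 is a fork here and U1 is conditioned on, so the path is blocked at U1.
Since every path is blocked, d-separation holds.

Yes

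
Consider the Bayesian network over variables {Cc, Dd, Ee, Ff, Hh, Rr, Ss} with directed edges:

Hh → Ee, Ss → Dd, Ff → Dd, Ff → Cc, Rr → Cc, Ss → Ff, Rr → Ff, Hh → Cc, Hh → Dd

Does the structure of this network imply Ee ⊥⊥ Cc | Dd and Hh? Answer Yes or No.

Yes

Enumerating the 5 paths from Ee to Cc and testing each for blocking by {Dd, Hh}:
Path 1: Ee ← Hh → Cc
  Hh is a fork here and Hh is conditioned on, so the path is blocked at Hh.
Path 2: Ee ← Hh → Dd ← Ss → Ff ← Rr → Cc
  Hh is a fork here and Hh is conditioned on, so the path is blocked at Hh.
Path 3: Ee ← Hh → Dd ← Ss → Ff → Cc
  Hh is a fork here and Hh is conditioned on, so the path is blocked at Hh.
Path 4: Ee ← Hh → Dd ← Ff ← Rr → Cc
  Hh is a fork here and Hh is conditioned on, so the path is blocked at Hh.
Path 5: Ee ← Hh → Dd ← Ff → Cc
  Hh is a fork here and Hh is conditioned on, so the path is blocked at Hh.
All paths are blocked; Ee ⊥ Cc | {Dd, Hh} holds.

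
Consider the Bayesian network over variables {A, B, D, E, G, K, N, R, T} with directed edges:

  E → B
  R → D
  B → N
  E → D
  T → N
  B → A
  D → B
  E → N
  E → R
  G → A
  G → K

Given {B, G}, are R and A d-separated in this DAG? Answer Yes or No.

There are 6 undirected paths between R and A; checking each against the conditioning set {B, G}:
Path 1: R ← E → D → B → A
  B is a chain here and B is conditioned on, so the path is blocked at B.
Path 2: R ← E → N ← B → A
  N is a collider here and neither N nor any of its descendants is conditioned on, so the collider stays closed — the path is blocked at N.
Path 3: R ← E → B → A
  B is a chain here and B is conditioned on, so the path is blocked at B.
Path 4: R → D ← E → N ← B → A
  N is a collider here and neither N nor any of its descendants is conditioned on, so the collider stays closed — the path is blocked at N.
Path 5: R → D ← E → B → A
  B is a chain here and B is conditioned on, so the path is blocked at B.
Path 6: R → D → B → A
  B is a chain here and B is conditioned on, so the path is blocked at B.
Since every path is blocked, d-separation holds.

Yes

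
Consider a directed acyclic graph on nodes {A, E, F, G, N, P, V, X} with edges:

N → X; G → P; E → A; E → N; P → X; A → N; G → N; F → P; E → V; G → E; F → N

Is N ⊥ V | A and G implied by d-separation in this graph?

No

There are 5 undirected paths between N and V; checking each against the conditioning set {A, G}:
  1. N → X ← P ← G → E → V — X:collider[blocks]; P:chain[open]; G:fork[blocks]; E:chain[open] ⇒ blocked
  2. N ← G → E → V — G:fork[blocks]; E:chain[open] ⇒ blocked
  3. N ← E → V — E:fork[open] ⇒ active
  4. N ← A ← E → V — A:chain[blocks]; E:fork[open] ⇒ blocked
  5. N ← F → P ← G → E → V — F:fork[open]; P:collider[blocks]; G:fork[blocks]; E:chain[open] ⇒ blocked
Since the path N ← E → V is active, N and V are not d-separated given {A, G}.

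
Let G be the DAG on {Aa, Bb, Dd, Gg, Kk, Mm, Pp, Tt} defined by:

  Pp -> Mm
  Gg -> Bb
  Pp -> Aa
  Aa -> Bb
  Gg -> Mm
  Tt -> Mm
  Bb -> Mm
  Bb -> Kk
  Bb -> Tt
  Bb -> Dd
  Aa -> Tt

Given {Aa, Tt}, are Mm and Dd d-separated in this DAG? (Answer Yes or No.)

There are 6 undirected paths between Mm and Dd; checking each against the conditioning set {Aa, Tt}:
  1. Mm ← Gg → Bb → Dd — Gg:fork[open]; Bb:chain[open] ⇒ active
  2. Mm ← Tt ← Aa → Bb → Dd — Tt:chain[blocks]; Aa:fork[blocks]; Bb:chain[open] ⇒ blocked
  3. Mm ← Tt ← Bb → Dd — Tt:chain[blocks]; Bb:fork[open] ⇒ blocked
  4. Mm ← Pp → Aa → Tt ← Bb → Dd — Pp:fork[open]; Aa:chain[blocks]; Tt:collider[open]; Bb:fork[open] ⇒ blocked
  5. Mm ← Pp → Aa → Bb → Dd — Pp:fork[open]; Aa:chain[blocks]; Bb:chain[open] ⇒ blocked
  6. Mm ← Bb → Dd — Bb:fork[open] ⇒ active
At least one path is unblocked, so d-separation fails.

No — Mm and Dd are not d-separated given {Aa, Tt}.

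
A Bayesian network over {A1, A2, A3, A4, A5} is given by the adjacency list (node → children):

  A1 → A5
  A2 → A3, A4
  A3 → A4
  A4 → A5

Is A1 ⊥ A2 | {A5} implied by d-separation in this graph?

No

There are 2 undirected paths between A1 and A2; checking each against the conditioning set {A5}:
Path 1: A1 → A5 ← A4 ← A3 ← A2
  A5 is a collider and A5 is conditioned on, which opens it; A4 is a chain and A4 is not conditioned on; A3 is a chain and A3 is not conditioned on — no node blocks this path, so it is active.
Path 2: A1 → A5 ← A4 ← A2
  A5 is a collider and A5 is conditioned on, which opens it; A4 is a chain and A4 is not conditioned on — no node blocks this path, so it is active.
Because an active path exists, A1 and A2 are not d-separated.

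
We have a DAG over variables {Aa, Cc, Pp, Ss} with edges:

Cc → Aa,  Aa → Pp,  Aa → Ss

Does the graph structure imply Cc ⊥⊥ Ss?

No

The only undirected path from Cc to Ss is:
Path 1: Cc → Aa → Ss
  Aa is a chain and Aa is not conditioned on — no node blocks this path, so it is active.
Since the path Cc → Aa → Ss is active, Cc and Ss are not d-separated given ∅.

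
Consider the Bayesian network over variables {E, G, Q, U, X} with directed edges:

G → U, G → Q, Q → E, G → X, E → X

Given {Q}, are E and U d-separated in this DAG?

Yes

There are 2 undirected paths between E and U; checking each against the conditioning set {Q}:
Path 1: E → X ← G → U
  X is a collider here and neither X nor any of its descendants is conditioned on, so the collider stays closed — the path is blocked at X.
Path 2: E ← Q ← G → U
  Q is a chain here and Q is conditioned on, so the path is blocked at Q.
Every path is blocked, so E and U are d-separated given {Q}.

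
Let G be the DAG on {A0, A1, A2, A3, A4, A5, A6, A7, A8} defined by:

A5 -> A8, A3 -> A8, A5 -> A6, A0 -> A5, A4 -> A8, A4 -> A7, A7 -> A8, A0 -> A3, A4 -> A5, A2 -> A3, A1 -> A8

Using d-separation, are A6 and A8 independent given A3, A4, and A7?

No — A6 and A8 are not d-separated given {A3, A4, A7}.

We examine all 4 paths between A6 and A8:
  1. A6 ← A5 ← A0 → A3 → A8 — A5:chain[open]; A0:fork[open]; A3:chain[blocks] ⇒ blocked
  2. A6 ← A5 → A8 — A5:fork[open] ⇒ active
  3. A6 ← A5 ← A4 → A8 — A5:chain[open]; A4:fork[blocks] ⇒ blocked
  4. A6 ← A5 ← A4 → A7 → A8 — A5:chain[open]; A4:fork[blocks]; A7:chain[blocks] ⇒ blocked
Because an active path exists, A6 and A8 are not d-separated.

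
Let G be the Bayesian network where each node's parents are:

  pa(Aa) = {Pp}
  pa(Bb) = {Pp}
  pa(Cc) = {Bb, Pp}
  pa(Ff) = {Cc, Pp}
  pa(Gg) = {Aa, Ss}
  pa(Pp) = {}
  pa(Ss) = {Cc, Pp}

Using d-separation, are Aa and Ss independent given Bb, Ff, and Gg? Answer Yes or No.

There are 5 undirected paths between Aa and Ss; checking each against the conditioning set {Bb, Ff, Gg}:
  1. Aa → Gg ← Ss — Gg:collider[open] ⇒ active
  2. Aa ← Pp → Ff ← Cc → Ss — Pp:fork[open]; Ff:collider[open]; Cc:fork[open] ⇒ active
  3. Aa ← Pp → Cc → Ss — Pp:fork[open]; Cc:chain[open] ⇒ active
  4. Aa ← Pp → Ss — Pp:fork[open] ⇒ active
  5. Aa ← Pp → Bb → Cc → Ss — Pp:fork[open]; Bb:chain[blocks]; Cc:chain[open] ⇒ blocked
Because an active path exists, Aa and Ss are not d-separated.

No — Aa and Ss are not d-separated given {Bb, Ff, Gg}.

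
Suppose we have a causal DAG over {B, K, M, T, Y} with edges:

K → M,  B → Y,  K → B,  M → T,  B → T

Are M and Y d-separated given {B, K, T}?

Yes — M and Y are d-separated given {B, K, T}.

We examine all 2 paths between M and Y:
Path 1: M → T ← B → Y
  B is a fork here and B is conditioned on, so the path is blocked at B.
Path 2: M ← K → B → Y
  K is a fork here and K is conditioned on, so the path is blocked at K.
All paths are blocked; M ⊥ Y | {B, K, T} holds.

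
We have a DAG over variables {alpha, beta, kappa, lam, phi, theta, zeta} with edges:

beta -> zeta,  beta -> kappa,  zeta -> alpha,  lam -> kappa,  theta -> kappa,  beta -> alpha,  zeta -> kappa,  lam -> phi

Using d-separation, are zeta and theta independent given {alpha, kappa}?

No

Enumerating the 3 paths from zeta to theta and testing each for blocking by {alpha, kappa}:
  1. zeta ← beta → kappa ← theta — beta:fork[open]; kappa:collider[open] ⇒ active
  2. zeta → alpha ← beta → kappa ← theta — alpha:collider[open]; beta:fork[open]; kappa:collider[open] ⇒ active
  3. zeta → kappa ← theta — kappa:collider[open] ⇒ active
At least one path is unblocked, so d-separation fails.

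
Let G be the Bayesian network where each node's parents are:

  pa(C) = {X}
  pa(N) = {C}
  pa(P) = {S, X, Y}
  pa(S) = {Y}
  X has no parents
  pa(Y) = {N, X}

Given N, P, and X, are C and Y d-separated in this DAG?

Yes

There are 4 undirected paths between C and Y; checking each against the conditioning set {N, P, X}:
Path 1: C ← X → Y
  X is a fork here and X is conditioned on, so the path is blocked at X.
Path 2: C ← X → P ← Y
  X is a fork here and X is conditioned on, so the path is blocked at X.
Path 3: C ← X → P ← S ← Y
  X is a fork here and X is conditioned on, so the path is blocked at X.
Path 4: C → N → Y
  N is a chain here and N is conditioned on, so the path is blocked at N.
Every path is blocked, so C and Y are d-separated given {N, P, X}.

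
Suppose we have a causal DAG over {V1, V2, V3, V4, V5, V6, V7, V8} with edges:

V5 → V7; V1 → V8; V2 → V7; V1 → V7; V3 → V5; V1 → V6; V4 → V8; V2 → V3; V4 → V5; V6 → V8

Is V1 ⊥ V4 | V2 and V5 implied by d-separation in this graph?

4 paths connect V1 and V4; each must be blocked for d-separation to hold:
  1. V1 → V7 ← V2 → V3 → V5 ← V4 — V7:collider[blocks]; V2:fork[blocks]; V3:chain[open]; V5:collider[open] ⇒ blocked
  2. V1 → V7 ← V5 ← V4 — V7:collider[blocks]; V5:chain[blocks] ⇒ blocked
  3. V1 → V6 → V8 ← V4 — V6:chain[open]; V8:collider[blocks] ⇒ blocked
  4. V1 → V8 ← V4 — V8:collider[blocks] ⇒ blocked
Since every path is blocked, d-separation holds.

Yes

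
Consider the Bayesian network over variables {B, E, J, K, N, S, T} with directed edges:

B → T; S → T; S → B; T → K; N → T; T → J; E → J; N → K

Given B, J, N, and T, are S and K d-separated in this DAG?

There are 4 undirected paths between S and K; checking each against the conditioning set {B, J, N, T}:
Path 1: S → B → T → K
  B is a chain here and B is conditioned on, so the path is blocked at B.
Path 2: S → B → T ← N → K
  B is a chain here and B is conditioned on, so the path is blocked at B.
Path 3: S → T → K
  T is a chain here and T is conditioned on, so the path is blocked at T.
Path 4: S → T ← N → K
  N is a fork here and N is conditioned on, so the path is blocked at N.
Every path is blocked, so S and K are d-separated given {B, J, N, T}.

Yes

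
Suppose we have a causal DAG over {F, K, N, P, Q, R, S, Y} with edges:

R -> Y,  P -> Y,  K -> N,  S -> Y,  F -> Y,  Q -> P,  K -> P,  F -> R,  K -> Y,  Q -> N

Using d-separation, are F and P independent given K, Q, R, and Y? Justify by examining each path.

We examine all 6 paths between F and P:
Path 1: F → R → Y ← K → N ← Q → P
  R is a chain here and R is conditioned on, so the path is blocked at R.
Path 2: F → R → Y ← K → P
  R is a chain here and R is conditioned on, so the path is blocked at R.
Path 3: F → R → Y ← P
  R is a chain here and R is conditioned on, so the path is blocked at R.
Path 4: F → Y ← K → N ← Q → P
  K is a fork here and K is conditioned on, so the path is blocked at K.
Path 5: F → Y ← K → P
  K is a fork here and K is conditioned on, so the path is blocked at K.
Path 6: F → Y ← P
  Y is a collider and Y is conditioned on, which opens it — no node blocks this path, so it is active.
Because an active path exists, F and P are not d-separated.

No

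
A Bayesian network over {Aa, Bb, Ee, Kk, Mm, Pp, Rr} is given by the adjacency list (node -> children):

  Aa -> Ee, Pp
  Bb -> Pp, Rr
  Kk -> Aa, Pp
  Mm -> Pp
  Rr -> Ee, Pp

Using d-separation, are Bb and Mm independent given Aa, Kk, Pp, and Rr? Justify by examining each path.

No

We examine all 4 paths between Bb and Mm:
Path 1: Bb → Rr → Pp ← Mm
  Rr is a chain here and Rr is conditioned on, so the path is blocked at Rr.
Path 2: Bb → Rr → Ee ← Aa → Pp ← Mm
  Rr is a chain here and Rr is conditioned on, so the path is blocked at Rr.
Path 3: Bb → Rr → Ee ← Aa ← Kk → Pp ← Mm
  Rr is a chain here and Rr is conditioned on, so the path is blocked at Rr.
Path 4: Bb → Pp ← Mm
  Pp is a collider and Pp is conditioned on, which opens it — no node blocks this path, so it is active.
Because an active path exists, Bb and Mm are not d-separated.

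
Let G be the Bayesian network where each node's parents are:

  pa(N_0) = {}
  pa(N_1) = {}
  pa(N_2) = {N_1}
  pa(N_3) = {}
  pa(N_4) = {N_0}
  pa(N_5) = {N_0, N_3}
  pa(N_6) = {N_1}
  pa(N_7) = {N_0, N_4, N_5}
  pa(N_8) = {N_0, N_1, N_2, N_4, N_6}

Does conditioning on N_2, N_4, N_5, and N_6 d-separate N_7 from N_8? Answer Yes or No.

Enumerating the 6 paths from N_7 to N_8 and testing each for blocking by {N_2, N_4, N_5, N_6}:
Path 1: N_7 ← N_4 → N_8
  N_4 is a fork here and N_4 is conditioned on, so the path is blocked at N_4.
Path 2: N_7 ← N_4 ← N_0 → N_8
  N_4 is a chain here and N_4 is conditioned on, so the path is blocked at N_4.
Path 3: N_7 ← N_5 ← N_0 → N_4 → N_8
  N_5 is a chain here and N_5 is conditioned on, so the path is blocked at N_5.
Path 4: N_7 ← N_5 ← N_0 → N_8
  N_5 is a chain here and N_5 is conditioned on, so the path is blocked at N_5.
Path 5: N_7 ← N_0 → N_4 → N_8
  N_4 is a chain here and N_4 is conditioned on, so the path is blocked at N_4.
Path 6: N_7 ← N_0 → N_8
  N_0 is a fork and N_0 is not conditioned on — no node blocks this path, so it is active.
Since the path N_7 ← N_0 → N_8 is active, N_7 and N_8 are not d-separated given {N_2, N_4, N_5, N_6}.

No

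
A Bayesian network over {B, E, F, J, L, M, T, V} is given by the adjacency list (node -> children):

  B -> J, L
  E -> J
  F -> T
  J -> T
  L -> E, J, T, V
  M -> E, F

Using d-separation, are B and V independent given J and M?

No — B and V are not d-separated given {J, M}.

We examine all 6 paths between B and V:
Path 1: B → L → V
  L is a chain and L is not conditioned on — no node blocks this path, so it is active.
Path 2: B → J ← E ← L → V
  J is a collider and J is conditioned on, which opens it; E is a chain and E is not conditioned on; L is a fork and L is not conditioned on — no node blocks this path, so it is active.
Path 3: B → J ← E ← M → F → T ← L → V
  M is a fork here and M is conditioned on, so the path is blocked at M.
Path 4: B → J ← L → V
  J is a collider and J is conditioned on, which opens it; L is a fork and L is not conditioned on — no node blocks this path, so it is active.
Path 5: B → J → T ← F ← M → E ← L → V
  J is a chain here and J is conditioned on, so the path is blocked at J.
Path 6: B → J → T ← L → V
  J is a chain here and J is conditioned on, so the path is blocked at J.
Because an active path exists, B and V are not d-separated.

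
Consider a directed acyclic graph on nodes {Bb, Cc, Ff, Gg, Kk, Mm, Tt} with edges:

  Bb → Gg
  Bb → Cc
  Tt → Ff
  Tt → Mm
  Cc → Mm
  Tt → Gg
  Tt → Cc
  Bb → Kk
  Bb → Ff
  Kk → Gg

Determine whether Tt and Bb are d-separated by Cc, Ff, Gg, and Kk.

Enumerating the 5 paths from Tt to Bb and testing each for blocking by {Cc, Ff, Gg, Kk}:
Path 1: Tt → Ff ← Bb
  Ff is a collider and Ff is conditioned on, which opens it — no node blocks this path, so it is active.
Path 2: Tt → Mm ← Cc ← Bb
  Mm is a collider here and neither Mm nor any of its descendants is conditioned on, so the collider stays closed — the path is blocked at Mm.
Path 3: Tt → Gg ← Bb
  Gg is a collider and Gg is conditioned on, which opens it — no node blocks this path, so it is active.
Path 4: Tt → Gg ← Kk ← Bb
  Kk is a chain here and Kk is conditioned on, so the path is blocked at Kk.
Path 5: Tt → Cc ← Bb
  Cc is a collider and Cc is conditioned on, which opens it — no node blocks this path, so it is active.
Since the path Tt → Ff ← Bb is active, Tt and Bb are not d-separated given {Cc, Ff, Gg, Kk}.

No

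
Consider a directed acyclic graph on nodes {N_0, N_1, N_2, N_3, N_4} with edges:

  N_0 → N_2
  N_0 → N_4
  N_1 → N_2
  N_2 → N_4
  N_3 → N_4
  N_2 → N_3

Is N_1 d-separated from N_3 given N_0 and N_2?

Yes — N_1 and N_3 are d-separated given {N_0, N_2}.

We examine all 3 paths between N_1 and N_3:
Path 1: N_1 → N_2 → N_3
  N_2 is a chain here and N_2 is conditioned on, so the path is blocked at N_2.
Path 2: N_1 → N_2 ← N_0 → N_4 ← N_3
  N_0 is a fork here and N_0 is conditioned on, so the path is blocked at N_0.
Path 3: N_1 → N_2 → N_4 ← N_3
  N_2 is a chain here and N_2 is conditioned on, so the path is blocked at N_2.
Every path is blocked, so N_1 and N_3 are d-separated given {N_0, N_2}.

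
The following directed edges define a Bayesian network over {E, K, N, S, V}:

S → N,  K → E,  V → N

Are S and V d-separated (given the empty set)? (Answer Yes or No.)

There is one path between S and V:
Path 1: S → N ← V
  N is a collider here and neither N nor any of its descendants is conditioned on, so the collider stays closed — the path is blocked at N.
Every path is blocked, so S and V are d-separated given ∅.

Yes — S and V are d-separated given ∅.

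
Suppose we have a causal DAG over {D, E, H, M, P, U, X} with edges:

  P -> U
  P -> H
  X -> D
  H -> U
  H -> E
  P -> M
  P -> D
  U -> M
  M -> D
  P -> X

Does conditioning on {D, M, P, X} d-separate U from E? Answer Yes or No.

We examine all 5 paths between U and E:
  1. U → M ← P → H → E — M:collider[open]; P:fork[blocks]; H:chain[open] ⇒ blocked
  2. U → M → D ← P → H → E — M:chain[blocks]; D:collider[open]; P:fork[blocks]; H:chain[open] ⇒ blocked
  3. U → M → D ← X ← P → H → E — M:chain[blocks]; D:collider[open]; X:chain[blocks]; P:fork[blocks]; H:chain[open] ⇒ blocked
  4. U ← H → E — H:fork[open] ⇒ active
  5. U ← P → H → E — P:fork[blocks]; H:chain[open] ⇒ blocked
Because an active path exists, U and E are not d-separated.

No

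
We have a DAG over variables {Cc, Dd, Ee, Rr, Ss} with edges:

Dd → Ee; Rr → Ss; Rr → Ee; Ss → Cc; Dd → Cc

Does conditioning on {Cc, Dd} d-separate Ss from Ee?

We examine all 2 paths between Ss and Ee:
  1. Ss ← Rr → Ee — Rr:fork[open] ⇒ active
  2. Ss → Cc ← Dd → Ee — Cc:collider[open]; Dd:fork[blocks] ⇒ blocked
Because an active path exists, Ss and Ee are not d-separated.

No — Ss and Ee are not d-separated given {Cc, Dd}.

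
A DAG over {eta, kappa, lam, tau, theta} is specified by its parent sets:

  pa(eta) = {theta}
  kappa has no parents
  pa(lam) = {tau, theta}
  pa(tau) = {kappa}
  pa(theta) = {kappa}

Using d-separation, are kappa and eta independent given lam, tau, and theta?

2 paths connect kappa and eta; each must be blocked for d-separation to hold:
Path 1: kappa → theta → eta
  theta is a chain here and theta is conditioned on, so the path is blocked at theta.
Path 2: kappa → tau → lam ← theta → eta
  tau is a chain here and tau is conditioned on, so the path is blocked at tau.
Since every path is blocked, d-separation holds.

Yes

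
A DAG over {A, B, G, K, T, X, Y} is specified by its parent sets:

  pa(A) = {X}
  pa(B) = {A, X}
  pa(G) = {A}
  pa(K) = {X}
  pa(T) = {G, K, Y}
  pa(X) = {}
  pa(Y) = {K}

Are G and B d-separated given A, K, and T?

There are 6 undirected paths between G and B; checking each against the conditioning set {A, K, T}:
Path 1: G → T ← K ← X → B
  K is a chain here and K is conditioned on, so the path is blocked at K.
Path 2: G → T ← K ← X → A → B
  K is a chain here and K is conditioned on, so the path is blocked at K.
Path 3: G → T ← Y ← K ← X → B
  K is a chain here and K is conditioned on, so the path is blocked at K.
Path 4: G → T ← Y ← K ← X → A → B
  K is a chain here and K is conditioned on, so the path is blocked at K.
Path 5: G ← A → B
  A is a fork here and A is conditioned on, so the path is blocked at A.
Path 6: G ← A ← X → B
  A is a chain here and A is conditioned on, so the path is blocked at A.
Every path is blocked, so G and B are d-separated given {A, K, T}.

Yes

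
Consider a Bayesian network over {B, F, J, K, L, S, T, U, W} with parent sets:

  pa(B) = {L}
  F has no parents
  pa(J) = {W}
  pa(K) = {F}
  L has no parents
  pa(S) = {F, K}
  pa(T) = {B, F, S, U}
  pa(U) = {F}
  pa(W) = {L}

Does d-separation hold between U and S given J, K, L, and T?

No

Enumerating the 6 paths from U to S and testing each for blocking by {J, K, L, T}:
  1. U → T ← S — T:collider[open] ⇒ active
  2. U → T ← F → S — T:collider[open]; F:fork[open] ⇒ active
  3. U → T ← F → K → S — T:collider[open]; F:fork[open]; K:chain[blocks] ⇒ blocked
  4. U ← F → T ← S — F:fork[open]; T:collider[open] ⇒ active
  5. U ← F → S — F:fork[open] ⇒ active
  6. U ← F → K → S — F:fork[open]; K:chain[blocks] ⇒ blocked
Because an active path exists, U and S are not d-separated.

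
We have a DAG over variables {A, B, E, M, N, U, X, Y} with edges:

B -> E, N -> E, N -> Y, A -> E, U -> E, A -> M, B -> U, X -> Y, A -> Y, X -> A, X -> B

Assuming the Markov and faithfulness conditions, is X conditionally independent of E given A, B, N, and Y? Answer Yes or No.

Yes — X and E are d-separated given {A, B, N, Y}.

6 paths connect X and E; each must be blocked for d-separation to hold:
  1. X → Y ← N → E — Y:collider[open]; N:fork[blocks] ⇒ blocked
  2. X → Y ← A → E — Y:collider[open]; A:fork[blocks] ⇒ blocked
  3. X → B → U → E — B:chain[blocks]; U:chain[open] ⇒ blocked
  4. X → B → E — B:chain[blocks] ⇒ blocked
  5. X → A → Y ← N → E — A:chain[blocks]; Y:collider[open]; N:fork[blocks] ⇒ blocked
  6. X → A → E — A:chain[blocks] ⇒ blocked
All paths are blocked; X ⊥ E | {A, B, N, Y} holds.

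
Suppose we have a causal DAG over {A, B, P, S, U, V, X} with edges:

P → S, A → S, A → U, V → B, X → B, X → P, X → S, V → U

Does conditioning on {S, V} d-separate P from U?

Enumerating the 4 paths from P to U and testing each for blocking by {S, V}:
  1. P ← X → S ← A → U — X:fork[open]; S:collider[open]; A:fork[open] ⇒ active
  2. P ← X → B ← V → U — X:fork[open]; B:collider[blocks]; V:fork[blocks] ⇒ blocked
  3. P → S ← X → B ← V → U — S:collider[open]; X:fork[open]; B:collider[blocks]; V:fork[blocks] ⇒ blocked
  4. P → S ← A → U — S:collider[open]; A:fork[open] ⇒ active
Since the path P ← X → S ← A → U is active, P and U are not d-separated given {S, V}.

No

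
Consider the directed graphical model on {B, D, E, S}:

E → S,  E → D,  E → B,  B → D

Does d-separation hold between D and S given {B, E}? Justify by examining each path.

There are 2 undirected paths between D and S; checking each against the conditioning set {B, E}:
  1. D ← B ← E → S — B:chain[blocks]; E:fork[blocks] ⇒ blocked
  2. D ← E → S — E:fork[blocks] ⇒ blocked
Every path is blocked, so D and S are d-separated given {B, E}.

Yes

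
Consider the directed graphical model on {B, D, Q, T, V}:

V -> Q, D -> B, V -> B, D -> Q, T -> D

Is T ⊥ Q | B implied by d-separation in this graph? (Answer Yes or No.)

Enumerating the 2 paths from T to Q and testing each for blocking by {B}:
  1. T → D → Q — D:chain[open] ⇒ active
  2. T → D → B ← V → Q — D:chain[open]; B:collider[open]; V:fork[open] ⇒ active
Because an active path exists, T and Q are not d-separated.

No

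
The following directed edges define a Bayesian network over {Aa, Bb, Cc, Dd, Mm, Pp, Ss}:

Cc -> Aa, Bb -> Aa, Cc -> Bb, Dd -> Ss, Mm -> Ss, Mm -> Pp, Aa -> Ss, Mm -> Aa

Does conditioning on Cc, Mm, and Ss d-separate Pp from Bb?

There are 4 undirected paths between Pp and Bb; checking each against the conditioning set {Cc, Mm, Ss}:
  1. Pp ← Mm → Aa ← Bb — Mm:fork[blocks]; Aa:collider[open] ⇒ blocked
  2. Pp ← Mm → Aa ← Cc → Bb — Mm:fork[blocks]; Aa:collider[open]; Cc:fork[blocks] ⇒ blocked
  3. Pp ← Mm → Ss ← Aa ← Bb — Mm:fork[blocks]; Ss:collider[open]; Aa:chain[open] ⇒ blocked
  4. Pp ← Mm → Ss ← Aa ← Cc → Bb — Mm:fork[blocks]; Ss:collider[open]; Aa:chain[open]; Cc:fork[blocks] ⇒ blocked
Every path is blocked, so Pp and Bb are d-separated given {Cc, Mm, Ss}.

Yes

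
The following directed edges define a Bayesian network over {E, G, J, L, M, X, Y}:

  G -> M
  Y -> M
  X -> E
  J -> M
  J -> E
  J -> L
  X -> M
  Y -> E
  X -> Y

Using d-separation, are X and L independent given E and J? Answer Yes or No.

There are 6 undirected paths between X and L; checking each against the conditioning set {E, J}:
Path 1: X → M ← Y → E ← J → L
  M is a collider here and neither M nor any of its descendants is conditioned on, so the collider stays closed — the path is blocked at M.
Path 2: X → M ← J → L
  M is a collider here and neither M nor any of its descendants is conditioned on, so the collider stays closed — the path is blocked at M.
Path 3: X → Y → M ← J → L
  M is a collider here and neither M nor any of its descendants is conditioned on, so the collider stays closed — the path is blocked at M.
Path 4: X → Y → E ← J → L
  J is a fork here and J is conditioned on, so the path is blocked at J.
Path 5: X → E ← Y → M ← J → L
  M is a collider here and neither M nor any of its descendants is conditioned on, so the collider stays closed — the path is blocked at M.
Path 6: X → E ← J → L
  J is a fork here and J is conditioned on, so the path is blocked at J.
Every path is blocked, so X and L are d-separated given {E, J}.

Yes — X and L are d-separated given {E, J}.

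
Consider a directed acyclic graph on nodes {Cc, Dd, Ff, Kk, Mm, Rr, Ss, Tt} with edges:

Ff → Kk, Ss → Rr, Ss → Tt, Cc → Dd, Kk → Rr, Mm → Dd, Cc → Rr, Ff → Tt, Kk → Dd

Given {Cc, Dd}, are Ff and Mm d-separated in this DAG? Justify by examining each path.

4 paths connect Ff and Mm; each must be blocked for d-separation to hold:
Path 1: Ff → Kk → Dd ← Mm
  Kk is a chain and Kk is not conditioned on; Dd is a collider and Dd is conditioned on, which opens it — no node blocks this path, so it is active.
Path 2: Ff → Kk → Rr ← Cc → Dd ← Mm
  Rr is a collider here and neither Rr nor any of its descendants is conditioned on, so the collider stays closed — the path is blocked at Rr.
Path 3: Ff → Tt ← Ss → Rr ← Kk → Dd ← Mm
  Tt is a collider here and neither Tt nor any of its descendants is conditioned on, so the collider stays closed — the path is blocked at Tt.
Path 4: Ff → Tt ← Ss → Rr ← Cc → Dd ← Mm
  Tt is a collider here and neither Tt nor any of its descendants is conditioned on, so the collider stays closed — the path is blocked at Tt.
Because an active path exists, Ff and Mm are not d-separated.

No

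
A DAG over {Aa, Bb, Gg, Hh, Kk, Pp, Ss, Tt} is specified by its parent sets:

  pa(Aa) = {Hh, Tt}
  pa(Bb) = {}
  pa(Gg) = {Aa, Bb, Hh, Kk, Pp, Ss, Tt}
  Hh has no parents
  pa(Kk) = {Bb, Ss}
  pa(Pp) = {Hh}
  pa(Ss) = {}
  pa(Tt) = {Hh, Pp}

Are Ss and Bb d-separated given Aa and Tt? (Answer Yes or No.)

4 paths connect Ss and Bb; each must be blocked for d-separation to hold:
Path 1: Ss → Gg ← Kk ← Bb
  Gg is a collider here and neither Gg nor any of its descendants is conditioned on, so the collider stays closed — the path is blocked at Gg.
Path 2: Ss → Gg ← Bb
  Gg is a collider here and neither Gg nor any of its descendants is conditioned on, so the collider stays closed — the path is blocked at Gg.
Path 3: Ss → Kk → Gg ← Bb
  Gg is a collider here and neither Gg nor any of its descendants is conditioned on, so the collider stays closed — the path is blocked at Gg.
Path 4: Ss → Kk ← Bb
  Kk is a collider here and neither Kk nor any of its descendants is conditioned on, so the collider stays closed — the path is blocked at Kk.
All paths are blocked; Ss ⊥ Bb | {Aa, Tt} holds.

Yes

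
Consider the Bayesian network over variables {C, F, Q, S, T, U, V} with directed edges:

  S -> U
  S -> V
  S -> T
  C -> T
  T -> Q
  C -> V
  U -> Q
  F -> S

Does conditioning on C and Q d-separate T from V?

Enumerating the 3 paths from T to V and testing each for blocking by {C, Q}:
  1. T ← S → V — S:fork[open] ⇒ active
  2. T → Q ← U ← S → V — Q:collider[open]; U:chain[open]; S:fork[open] ⇒ active
  3. T ← C → V — C:fork[blocks] ⇒ blocked
Since the path T ← S → V is active, T and V are not d-separated given {C, Q}.

No — T and V are not d-separated given {C, Q}.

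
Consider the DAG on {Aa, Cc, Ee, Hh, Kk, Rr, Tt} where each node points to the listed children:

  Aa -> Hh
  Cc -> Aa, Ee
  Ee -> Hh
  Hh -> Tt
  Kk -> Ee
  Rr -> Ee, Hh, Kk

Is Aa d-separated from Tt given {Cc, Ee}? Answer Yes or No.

There are 4 undirected paths between Aa and Tt; checking each against the conditioning set {Cc, Ee}:
  1. Aa → Hh → Tt — Hh:chain[open] ⇒ active
  2. Aa ← Cc → Ee → Hh → Tt — Cc:fork[blocks]; Ee:chain[blocks]; Hh:chain[open] ⇒ blocked
  3. Aa ← Cc → Ee ← Kk ← Rr → Hh → Tt — Cc:fork[blocks]; Ee:collider[open]; Kk:chain[open]; Rr:fork[open]; Hh:chain[open] ⇒ blocked
  4. Aa ← Cc → Ee ← Rr → Hh → Tt — Cc:fork[blocks]; Ee:collider[open]; Rr:fork[open]; Hh:chain[open] ⇒ blocked
Because an active path exists, Aa and Tt are not d-separated.

No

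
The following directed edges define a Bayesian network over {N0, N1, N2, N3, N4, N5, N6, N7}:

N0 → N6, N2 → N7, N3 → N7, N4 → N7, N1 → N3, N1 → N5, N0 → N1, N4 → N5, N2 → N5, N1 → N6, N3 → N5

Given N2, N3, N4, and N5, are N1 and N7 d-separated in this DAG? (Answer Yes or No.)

6 paths connect N1 and N7; each must be blocked for d-separation to hold:
Path 1: N1 → N3 → N7
  N3 is a chain here and N3 is conditioned on, so the path is blocked at N3.
Path 2: N1 → N3 → N5 ← N4 → N7
  N3 is a chain here and N3 is conditioned on, so the path is blocked at N3.
Path 3: N1 → N3 → N5 ← N2 → N7
  N3 is a chain here and N3 is conditioned on, so the path is blocked at N3.
Path 4: N1 → N5 ← N3 → N7
  N3 is a fork here and N3 is conditioned on, so the path is blocked at N3.
Path 5: N1 → N5 ← N4 → N7
  N4 is a fork here and N4 is conditioned on, so the path is blocked at N4.
Path 6: N1 → N5 ← N2 → N7
  N2 is a fork here and N2 is conditioned on, so the path is blocked at N2.
Every path is blocked, so N1 and N7 are d-separated given {N2, N3, N4, N5}.

Yes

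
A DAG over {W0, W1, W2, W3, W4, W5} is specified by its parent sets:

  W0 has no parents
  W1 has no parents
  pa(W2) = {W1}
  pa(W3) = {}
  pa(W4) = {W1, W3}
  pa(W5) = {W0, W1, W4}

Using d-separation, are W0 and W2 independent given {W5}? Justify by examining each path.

There are 2 undirected paths between W0 and W2; checking each against the conditioning set {W5}:
Path 1: W0 → W5 ← W4 ← W1 → W2
  W5 is a collider and W5 is conditioned on, which opens it; W4 is a chain and W4 is not conditioned on; W1 is a fork and W1 is not conditioned on — no node blocks this path, so it is active.
Path 2: W0 → W5 ← W1 → W2
  W5 is a collider and W5 is conditioned on, which opens it; W1 is a fork and W1 is not conditioned on — no node blocks this path, so it is active.
Because an active path exists, W0 and W2 are not d-separated.

No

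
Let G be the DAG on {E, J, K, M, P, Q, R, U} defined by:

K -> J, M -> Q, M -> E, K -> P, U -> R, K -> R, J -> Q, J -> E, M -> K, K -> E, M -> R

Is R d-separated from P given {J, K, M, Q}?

We examine all 6 paths between R and P:
  1. R ← K → P — K:fork[blocks] ⇒ blocked
  2. R ← M → Q ← J → E ← K → P — M:fork[blocks]; Q:collider[open]; J:fork[blocks]; E:collider[blocks]; K:fork[blocks] ⇒ blocked
  3. R ← M → Q ← J ← K → P — M:fork[blocks]; Q:collider[open]; J:chain[blocks]; K:fork[blocks] ⇒ blocked
  4. R ← M → E ← J ← K → P — M:fork[blocks]; E:collider[blocks]; J:chain[blocks]; K:fork[blocks] ⇒ blocked
  5. R ← M → E ← K → P — M:fork[blocks]; E:collider[blocks]; K:fork[blocks] ⇒ blocked
  6. R ← M → K → P — M:fork[blocks]; K:chain[blocks] ⇒ blocked
Every path is blocked, so R and P are d-separated given {J, K, M, Q}.

Yes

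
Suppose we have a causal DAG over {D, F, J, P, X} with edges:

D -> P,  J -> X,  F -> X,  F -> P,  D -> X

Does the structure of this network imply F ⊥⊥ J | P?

Yes

There are 2 undirected paths between F and J; checking each against the conditioning set {P}:
Path 1: F → P ← D → X ← J
  X is a collider here and neither X nor any of its descendants is conditioned on, so the collider stays closed — the path is blocked at X.
Path 2: F → X ← J
  X is a collider here and neither X nor any of its descendants is conditioned on, so the collider stays closed — the path is blocked at X.
Since every path is blocked, d-separation holds.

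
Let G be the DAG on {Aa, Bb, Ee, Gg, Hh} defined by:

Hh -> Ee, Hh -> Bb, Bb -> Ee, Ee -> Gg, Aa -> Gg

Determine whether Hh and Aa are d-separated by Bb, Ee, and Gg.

We examine all 2 paths between Hh and Aa:
Path 1: Hh → Bb → Ee → Gg ← Aa
  Bb is a chain here and Bb is conditioned on, so the path is blocked at Bb.
Path 2: Hh → Ee → Gg ← Aa
  Ee is a chain here and Ee is conditioned on, so the path is blocked at Ee.
All paths are blocked; Hh ⊥ Aa | {Bb, Ee, Gg} holds.

Yes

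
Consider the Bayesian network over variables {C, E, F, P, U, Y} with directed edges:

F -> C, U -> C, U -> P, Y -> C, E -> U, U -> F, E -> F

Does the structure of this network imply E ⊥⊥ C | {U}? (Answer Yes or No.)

No

Enumerating the 4 paths from E to C and testing each for blocking by {U}:
Path 1: E → U → C
  U is a chain here and U is conditioned on, so the path is blocked at U.
Path 2: E → U → F → C
  U is a chain here and U is conditioned on, so the path is blocked at U.
Path 3: E → F → C
  F is a chain and F is not conditioned on — no node blocks this path, so it is active.
Path 4: E → F ← U → C
  F is a collider here and neither F nor any of its descendants is conditioned on, so the collider stays closed — the path is blocked at F.
At least one path is unblocked, so d-separation fails.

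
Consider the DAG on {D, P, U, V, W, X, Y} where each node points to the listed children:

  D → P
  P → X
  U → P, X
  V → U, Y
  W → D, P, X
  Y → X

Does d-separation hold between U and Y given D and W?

No — U and Y are not d-separated given {D, W}.

There are 5 undirected paths between U and Y; checking each against the conditioning set {D, W}:
Path 1: U → P ← D ← W → X ← Y
  P is a collider here and neither P nor any of its descendants is conditioned on, so the collider stays closed — the path is blocked at P.
Path 2: U → P → X ← Y
  X is a collider here and neither X nor any of its descendants is conditioned on, so the collider stays closed — the path is blocked at X.
Path 3: U → P ← W → X ← Y
  P is a collider here and neither P nor any of its descendants is conditioned on, so the collider stays closed — the path is blocked at P.
Path 4: U ← V → Y
  V is a fork and V is not conditioned on — no node blocks this path, so it is active.
Path 5: U → X ← Y
  X is a collider here and neither X nor any of its descendants is conditioned on, so the collider stays closed — the path is blocked at X.
Because an active path exists, U and Y are not d-separated.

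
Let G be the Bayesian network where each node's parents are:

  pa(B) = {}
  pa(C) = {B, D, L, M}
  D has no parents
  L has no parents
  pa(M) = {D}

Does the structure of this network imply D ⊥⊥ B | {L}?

Enumerating the 2 paths from D to B and testing each for blocking by {L}:
  1. D → C ← B — C:collider[blocks] ⇒ blocked
  2. D → M → C ← B — M:chain[open]; C:collider[blocks] ⇒ blocked
All paths are blocked; D ⊥ B | {L} holds.

Yes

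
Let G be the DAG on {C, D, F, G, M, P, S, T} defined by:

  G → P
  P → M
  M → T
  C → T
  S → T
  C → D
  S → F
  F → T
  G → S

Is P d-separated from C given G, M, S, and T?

3 paths connect P and C; each must be blocked for d-separation to hold:
  1. P ← G → S → F → T ← C — G:fork[blocks]; S:chain[blocks]; F:chain[open]; T:collider[open] ⇒ blocked
  2. P ← G → S → T ← C — G:fork[blocks]; S:chain[blocks]; T:collider[open] ⇒ blocked
  3. P → M → T ← C — M:chain[blocks]; T:collider[open] ⇒ blocked
All paths are blocked; P ⊥ C | {G, M, S, T} holds.

Yes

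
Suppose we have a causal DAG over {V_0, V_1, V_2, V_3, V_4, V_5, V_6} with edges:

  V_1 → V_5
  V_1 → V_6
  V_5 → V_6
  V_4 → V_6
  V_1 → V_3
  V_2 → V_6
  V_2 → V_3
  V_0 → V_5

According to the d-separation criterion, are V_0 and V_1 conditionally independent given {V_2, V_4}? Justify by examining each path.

Enumerating the 3 paths from V_0 to V_1 and testing each for blocking by {V_2, V_4}:
Path 1: V_0 → V_5 ← V_1
  V_5 is a collider here and neither V_5 nor any of its descendants is conditioned on, so the collider stays closed — the path is blocked at V_5.
Path 2: V_0 → V_5 → V_6 ← V_2 → V_3 ← V_1
  V_6 is a collider here and neither V_6 nor any of its descendants is conditioned on, so the collider stays closed — the path is blocked at V_6.
Path 3: V_0 → V_5 → V_6 ← V_1
  V_6 is a collider here and neither V_6 nor any of its descendants is conditioned on, so the collider stays closed — the path is blocked at V_6.
Every path is blocked, so V_0 and V_1 are d-separated given {V_2, V_4}.

Yes — V_0 and V_1 are d-separated given {V_2, V_4}.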